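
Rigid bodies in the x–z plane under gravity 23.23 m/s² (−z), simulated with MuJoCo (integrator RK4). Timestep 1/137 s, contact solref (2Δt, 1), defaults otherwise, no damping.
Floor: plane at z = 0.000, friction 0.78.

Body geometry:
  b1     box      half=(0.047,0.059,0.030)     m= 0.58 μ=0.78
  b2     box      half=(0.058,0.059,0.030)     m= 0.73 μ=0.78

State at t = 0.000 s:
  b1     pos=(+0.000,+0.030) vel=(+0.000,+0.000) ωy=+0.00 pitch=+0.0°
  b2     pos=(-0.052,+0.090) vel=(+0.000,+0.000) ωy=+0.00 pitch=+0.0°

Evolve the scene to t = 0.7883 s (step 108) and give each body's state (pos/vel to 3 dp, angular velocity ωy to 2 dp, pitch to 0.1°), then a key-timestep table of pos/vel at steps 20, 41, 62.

State at t = 0.7883 s:
  b1     pos=(+0.000,+0.030) vel=(+0.000,+0.000) ωy=+0.00 pitch=+0.0°
  b2     pos=(-0.196,+0.030) vel=(+0.000,+0.000) ωy=+0.00 pitch=+180.0°

Key-timestep trajectory:
   step    t(s)  b1.x    b1.z    b1.vx   b1.vz   b2.x    b2.z    b2.vx   b2.vz 
     20  0.1460   +0.000  +0.030  +0.001  +0.001   -0.073  +0.075  -0.318  -0.453
     41  0.2993   +0.000  +0.030  +0.000  +0.000   -0.131  +0.065  -0.188  +0.011
     62  0.4526   +0.000  +0.030  +0.000  +0.000   -0.180  +0.047  -0.620  -0.540


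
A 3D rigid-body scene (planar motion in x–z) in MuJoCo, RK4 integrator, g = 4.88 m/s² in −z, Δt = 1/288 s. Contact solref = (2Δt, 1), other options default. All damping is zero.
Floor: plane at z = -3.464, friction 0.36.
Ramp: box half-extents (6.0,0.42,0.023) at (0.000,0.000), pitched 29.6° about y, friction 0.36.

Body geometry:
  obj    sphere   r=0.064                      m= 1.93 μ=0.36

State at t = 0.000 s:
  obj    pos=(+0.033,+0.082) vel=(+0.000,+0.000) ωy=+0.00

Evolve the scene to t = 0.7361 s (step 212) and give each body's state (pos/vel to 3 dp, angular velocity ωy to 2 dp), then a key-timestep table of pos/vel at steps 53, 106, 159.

State at t = 0.7361 s:
  obj    pos=(+0.438,-0.149) vel=(+1.102,-0.626) ωy=+19.80

Key-timestep trajectory:
   step    t(s)  obj.x    obj.z    obj.vx   obj.vz 
     53  0.1840   +0.058  +0.067  +0.276  -0.157
    106  0.3681   +0.134  +0.024  +0.551  -0.313
    159  0.5521   +0.261  -0.048  +0.827  -0.470


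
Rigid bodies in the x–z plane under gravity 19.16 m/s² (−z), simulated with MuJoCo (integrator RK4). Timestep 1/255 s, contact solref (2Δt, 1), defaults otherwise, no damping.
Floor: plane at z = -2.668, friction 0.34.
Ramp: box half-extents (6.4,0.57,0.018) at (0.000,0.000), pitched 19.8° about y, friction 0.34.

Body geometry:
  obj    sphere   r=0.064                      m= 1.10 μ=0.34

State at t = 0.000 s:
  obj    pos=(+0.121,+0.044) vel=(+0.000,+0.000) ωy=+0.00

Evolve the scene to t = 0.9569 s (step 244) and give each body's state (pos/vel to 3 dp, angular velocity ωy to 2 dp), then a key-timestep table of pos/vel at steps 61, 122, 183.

State at t = 0.9569 s:
  obj    pos=(+2.118,-0.675) vel=(+4.174,-1.503) ωy=+69.30

Key-timestep trajectory:
   step    t(s)  obj.x    obj.z    obj.vx   obj.vz 
     61  0.2392   +0.246  -0.001  +1.043  -0.376
    122  0.4784   +0.620  -0.136  +2.087  -0.751
    183  0.7176   +1.244  -0.361  +3.130  -1.127


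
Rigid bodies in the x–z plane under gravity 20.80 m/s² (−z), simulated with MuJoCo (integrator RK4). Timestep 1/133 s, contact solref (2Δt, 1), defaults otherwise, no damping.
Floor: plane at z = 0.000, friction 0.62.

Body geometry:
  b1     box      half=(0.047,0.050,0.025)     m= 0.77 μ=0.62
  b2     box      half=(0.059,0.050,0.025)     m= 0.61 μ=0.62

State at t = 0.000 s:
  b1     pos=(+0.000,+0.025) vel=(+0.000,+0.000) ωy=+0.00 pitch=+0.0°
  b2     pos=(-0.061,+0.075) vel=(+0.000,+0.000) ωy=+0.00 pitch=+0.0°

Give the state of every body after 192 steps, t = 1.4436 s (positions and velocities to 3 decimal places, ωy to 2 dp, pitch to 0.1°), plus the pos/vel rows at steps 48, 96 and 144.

State at t = 1.4436 s:
  b1     pos=(+0.001,+0.025) vel=(+0.001,+0.000) ωy=+0.00 pitch=+0.0°
  b2     pos=(-0.073,+0.059) vel=(+0.000,-0.001) ωy=+0.03 pitch=-43.2°

Key-timestep trajectory:
   step    t(s)  b1.x    b1.z    b1.vx   b1.vz   b2.x    b2.z    b2.vx   b2.vz 
     48  0.3609   +0.000  +0.025  +0.001  +0.000   -0.073  +0.059  -0.001  +0.000
     96  0.7218   +0.000  +0.025  +0.001  +0.000   -0.073  +0.059  +0.000  -0.001
    144  1.0827   +0.001  +0.025  +0.001  +0.000   -0.073  +0.059  +0.000  -0.001


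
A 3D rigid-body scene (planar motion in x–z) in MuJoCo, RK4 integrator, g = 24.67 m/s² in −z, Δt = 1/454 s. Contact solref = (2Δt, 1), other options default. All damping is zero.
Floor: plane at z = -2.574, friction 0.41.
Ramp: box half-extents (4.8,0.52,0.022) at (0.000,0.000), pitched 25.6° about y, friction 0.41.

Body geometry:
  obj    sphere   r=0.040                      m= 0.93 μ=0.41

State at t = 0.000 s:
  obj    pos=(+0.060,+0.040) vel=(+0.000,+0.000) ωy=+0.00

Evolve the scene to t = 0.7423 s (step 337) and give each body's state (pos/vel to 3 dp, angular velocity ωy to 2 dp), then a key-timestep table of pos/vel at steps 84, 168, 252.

State at t = 0.7423 s:
  obj    pos=(+1.952,-0.866) vel=(+5.097,-2.442) ωy=+141.28

Key-timestep trajectory:
   step    t(s)  obj.x    obj.z    obj.vx   obj.vz 
     84  0.1850   +0.178  -0.016  +1.271  -0.609
    168  0.3700   +0.530  -0.185  +2.541  -1.217
    252  0.5551   +1.118  -0.467  +3.811  -1.826


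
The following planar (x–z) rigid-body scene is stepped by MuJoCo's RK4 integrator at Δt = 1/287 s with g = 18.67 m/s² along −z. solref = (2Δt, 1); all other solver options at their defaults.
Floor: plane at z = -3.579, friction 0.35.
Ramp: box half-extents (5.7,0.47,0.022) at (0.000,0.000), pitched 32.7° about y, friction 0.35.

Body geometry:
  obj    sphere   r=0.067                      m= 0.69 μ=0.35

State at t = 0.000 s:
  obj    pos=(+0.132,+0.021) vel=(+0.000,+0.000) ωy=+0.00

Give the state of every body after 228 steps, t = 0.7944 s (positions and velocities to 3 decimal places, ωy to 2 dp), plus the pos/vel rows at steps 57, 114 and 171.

State at t = 0.7944 s:
  obj    pos=(+2.045,-1.207) vel=(+4.817,-3.092) ωy=+85.41

Key-timestep trajectory:
   step    t(s)  obj.x    obj.z    obj.vx   obj.vz 
     57  0.1986   +0.252  -0.056  +1.204  -0.773
    114  0.3972   +0.610  -0.286  +2.408  -1.546
    171  0.5958   +1.208  -0.670  +3.612  -2.319


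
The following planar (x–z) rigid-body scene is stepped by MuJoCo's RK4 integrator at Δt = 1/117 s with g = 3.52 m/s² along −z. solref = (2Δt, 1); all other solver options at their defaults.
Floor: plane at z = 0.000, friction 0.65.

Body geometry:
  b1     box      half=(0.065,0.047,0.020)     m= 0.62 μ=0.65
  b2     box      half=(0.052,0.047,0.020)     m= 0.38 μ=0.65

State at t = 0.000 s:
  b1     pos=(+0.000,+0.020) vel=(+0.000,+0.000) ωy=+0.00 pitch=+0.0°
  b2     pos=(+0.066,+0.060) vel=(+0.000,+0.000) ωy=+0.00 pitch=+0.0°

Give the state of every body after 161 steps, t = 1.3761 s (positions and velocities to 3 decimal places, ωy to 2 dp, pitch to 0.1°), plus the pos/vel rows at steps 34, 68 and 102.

State at t = 1.3761 s:
  b1     pos=(+0.000,+0.020) vel=(+0.000,+0.000) ωy=+0.00 pitch=+0.0°
  b2     pos=(+0.081,+0.052) vel=(+0.000,+0.000) ωy=-0.01 pitch=+47.3°

Key-timestep trajectory:
   step    t(s)  b1.x    b1.z    b1.vx   b1.vz   b2.x    b2.z    b2.vx   b2.vz 
     34  0.2906   +0.000  +0.020  +0.000  +0.000   +0.069  +0.060  +0.026  -0.005
     68  0.5812   +0.000  +0.020  +0.000  +0.000   +0.086  +0.054  +0.061  +0.026
    102  0.8718   +0.000  +0.020  +0.000  +0.000   +0.085  +0.054  -0.076  -0.027


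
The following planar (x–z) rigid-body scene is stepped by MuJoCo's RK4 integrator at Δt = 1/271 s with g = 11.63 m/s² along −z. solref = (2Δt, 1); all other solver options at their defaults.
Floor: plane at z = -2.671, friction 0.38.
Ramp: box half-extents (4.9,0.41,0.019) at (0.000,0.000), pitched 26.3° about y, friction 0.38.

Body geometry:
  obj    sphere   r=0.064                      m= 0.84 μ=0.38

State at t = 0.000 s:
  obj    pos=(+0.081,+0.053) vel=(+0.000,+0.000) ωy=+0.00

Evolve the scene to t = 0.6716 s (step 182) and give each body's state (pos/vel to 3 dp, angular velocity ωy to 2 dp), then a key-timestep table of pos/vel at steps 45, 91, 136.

State at t = 0.6716 s:
  obj    pos=(+0.825,-0.315) vel=(+2.216,-1.095) ωy=+38.62

Key-timestep trajectory:
   step    t(s)  obj.x    obj.z    obj.vx   obj.vz 
     45  0.1661   +0.126  +0.030  +0.548  -0.271
     91  0.3358   +0.267  -0.039  +1.108  -0.548
    136  0.5018   +0.496  -0.153  +1.656  -0.818


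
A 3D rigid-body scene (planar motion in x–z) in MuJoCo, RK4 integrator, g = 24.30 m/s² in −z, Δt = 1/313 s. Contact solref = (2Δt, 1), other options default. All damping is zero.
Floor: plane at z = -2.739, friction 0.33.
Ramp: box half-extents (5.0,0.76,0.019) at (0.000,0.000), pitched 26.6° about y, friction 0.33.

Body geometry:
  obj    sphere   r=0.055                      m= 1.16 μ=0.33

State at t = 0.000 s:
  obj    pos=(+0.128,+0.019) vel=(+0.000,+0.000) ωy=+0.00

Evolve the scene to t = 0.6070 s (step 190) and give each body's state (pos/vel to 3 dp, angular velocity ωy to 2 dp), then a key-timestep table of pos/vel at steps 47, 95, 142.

State at t = 0.6070 s:
  obj    pos=(+1.408,-0.622) vel=(+4.218,-2.112) ωy=+85.76

Key-timestep trajectory:
   step    t(s)  obj.x    obj.z    obj.vx   obj.vz 
     47  0.1502   +0.206  -0.021  +1.044  -0.523
     95  0.3035   +0.448  -0.142  +2.109  -1.056
    142  0.4537   +0.843  -0.339  +3.153  -1.579


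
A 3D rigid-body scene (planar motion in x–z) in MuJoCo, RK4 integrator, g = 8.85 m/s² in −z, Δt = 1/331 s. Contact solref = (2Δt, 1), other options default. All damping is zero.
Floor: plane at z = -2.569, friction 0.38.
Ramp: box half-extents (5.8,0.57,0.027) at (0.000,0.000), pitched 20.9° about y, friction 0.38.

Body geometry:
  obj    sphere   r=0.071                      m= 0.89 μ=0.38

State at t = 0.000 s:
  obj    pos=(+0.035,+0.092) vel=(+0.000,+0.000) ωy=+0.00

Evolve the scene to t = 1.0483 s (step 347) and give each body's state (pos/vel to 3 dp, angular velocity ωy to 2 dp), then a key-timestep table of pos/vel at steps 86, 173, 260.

State at t = 1.0483 s:
  obj    pos=(+1.193,-0.351) vel=(+2.209,-0.843) ωy=+33.29

Key-timestep trajectory:
   step    t(s)  obj.x    obj.z    obj.vx   obj.vz 
     86  0.2598   +0.106  +0.064  +0.547  -0.209
    173  0.5227   +0.323  -0.018  +1.101  -0.420
    260  0.7855   +0.685  -0.157  +1.655  -0.632


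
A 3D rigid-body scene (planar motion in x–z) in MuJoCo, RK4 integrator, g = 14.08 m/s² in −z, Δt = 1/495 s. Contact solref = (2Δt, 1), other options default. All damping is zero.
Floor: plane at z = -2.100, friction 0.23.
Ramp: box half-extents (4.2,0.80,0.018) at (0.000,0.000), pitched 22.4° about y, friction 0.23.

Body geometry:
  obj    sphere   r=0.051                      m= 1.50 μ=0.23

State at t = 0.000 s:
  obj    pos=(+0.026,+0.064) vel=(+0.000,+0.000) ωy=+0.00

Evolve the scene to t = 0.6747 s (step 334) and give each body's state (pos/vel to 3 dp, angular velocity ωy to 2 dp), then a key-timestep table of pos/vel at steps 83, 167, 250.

State at t = 0.6747 s:
  obj    pos=(+0.833,-0.269) vel=(+2.391,-0.985) ωy=+50.70

Key-timestep trajectory:
   step    t(s)  obj.x    obj.z    obj.vx   obj.vz 
     83  0.1677   +0.076  +0.043  +0.594  -0.245
    167  0.3374   +0.228  -0.019  +1.195  -0.493
    250  0.5051   +0.478  -0.122  +1.790  -0.738


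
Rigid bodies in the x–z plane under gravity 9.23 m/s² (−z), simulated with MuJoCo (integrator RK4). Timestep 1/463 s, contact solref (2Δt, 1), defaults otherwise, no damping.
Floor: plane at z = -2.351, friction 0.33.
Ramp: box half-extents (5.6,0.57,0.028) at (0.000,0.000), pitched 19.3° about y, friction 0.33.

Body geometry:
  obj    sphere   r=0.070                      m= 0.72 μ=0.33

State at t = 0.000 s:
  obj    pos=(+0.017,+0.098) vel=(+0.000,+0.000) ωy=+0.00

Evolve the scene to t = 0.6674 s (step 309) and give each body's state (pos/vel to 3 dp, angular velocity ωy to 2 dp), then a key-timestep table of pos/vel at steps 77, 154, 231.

State at t = 0.6674 s:
  obj    pos=(+0.475,-0.063) vel=(+1.373,-0.481) ωy=+20.77

Key-timestep trajectory:
   step    t(s)  obj.x    obj.z    obj.vx   obj.vz 
     77  0.1663   +0.045  +0.088  +0.342  -0.120
    154  0.3326   +0.131  +0.058  +0.684  -0.240
    231  0.4989   +0.273  +0.008  +1.026  -0.359


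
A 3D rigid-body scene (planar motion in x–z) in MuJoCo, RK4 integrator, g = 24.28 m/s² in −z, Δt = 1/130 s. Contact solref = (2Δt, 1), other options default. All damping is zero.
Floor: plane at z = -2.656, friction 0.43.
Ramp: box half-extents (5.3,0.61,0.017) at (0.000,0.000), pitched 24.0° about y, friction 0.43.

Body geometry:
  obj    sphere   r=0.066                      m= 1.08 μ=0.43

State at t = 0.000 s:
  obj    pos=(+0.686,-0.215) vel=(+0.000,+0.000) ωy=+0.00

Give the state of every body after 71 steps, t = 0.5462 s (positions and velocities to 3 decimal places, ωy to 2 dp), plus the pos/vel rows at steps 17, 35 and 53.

State at t = 0.5462 s:
  obj    pos=(+1.647,-0.643) vel=(+3.519,-1.567) ωy=+58.35

Key-timestep trajectory:
   step    t(s)  obj.x    obj.z    obj.vx   obj.vz 
     17  0.1308   +0.741  -0.239  +0.843  -0.375
     35  0.2692   +0.920  -0.319  +1.735  -0.772
     53  0.4077   +1.222  -0.453  +2.627  -1.170


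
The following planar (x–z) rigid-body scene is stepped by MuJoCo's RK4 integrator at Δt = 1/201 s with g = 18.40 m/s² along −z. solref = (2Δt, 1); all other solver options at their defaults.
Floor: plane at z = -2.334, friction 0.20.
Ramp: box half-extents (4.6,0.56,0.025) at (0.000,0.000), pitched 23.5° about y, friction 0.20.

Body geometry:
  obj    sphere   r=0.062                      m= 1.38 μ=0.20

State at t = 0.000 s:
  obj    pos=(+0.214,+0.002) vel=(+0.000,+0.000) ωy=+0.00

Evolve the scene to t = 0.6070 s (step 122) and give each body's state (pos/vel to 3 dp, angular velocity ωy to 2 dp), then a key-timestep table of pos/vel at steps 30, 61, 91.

State at t = 0.6070 s:
  obj    pos=(+1.099,-0.383) vel=(+2.917,-1.269) ωy=+51.29

Key-timestep trajectory:
   step    t(s)  obj.x    obj.z    obj.vx   obj.vz 
     30  0.1493   +0.268  -0.021  +0.718  -0.312
     61  0.3035   +0.435  -0.094  +1.459  -0.634
     91  0.4527   +0.707  -0.212  +2.176  -0.946


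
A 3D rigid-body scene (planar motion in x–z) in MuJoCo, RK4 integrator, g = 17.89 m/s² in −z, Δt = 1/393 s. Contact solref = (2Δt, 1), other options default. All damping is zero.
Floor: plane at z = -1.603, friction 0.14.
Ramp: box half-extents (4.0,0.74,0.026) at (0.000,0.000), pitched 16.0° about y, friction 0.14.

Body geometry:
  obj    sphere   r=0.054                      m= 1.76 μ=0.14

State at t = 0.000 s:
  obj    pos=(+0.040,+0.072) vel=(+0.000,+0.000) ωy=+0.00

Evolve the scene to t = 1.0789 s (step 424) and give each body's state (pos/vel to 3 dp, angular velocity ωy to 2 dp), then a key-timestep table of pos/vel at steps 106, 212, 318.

State at t = 1.0789 s:
  obj    pos=(+2.011,-0.493) vel=(+3.653,-1.047) ωy=+70.36

Key-timestep trajectory:
   step    t(s)  obj.x    obj.z    obj.vx   obj.vz 
    106  0.2697   +0.163  +0.036  +0.913  -0.262
    212  0.5394   +0.533  -0.070  +1.827  -0.524
    318  0.8092   +1.148  -0.246  +2.740  -0.786


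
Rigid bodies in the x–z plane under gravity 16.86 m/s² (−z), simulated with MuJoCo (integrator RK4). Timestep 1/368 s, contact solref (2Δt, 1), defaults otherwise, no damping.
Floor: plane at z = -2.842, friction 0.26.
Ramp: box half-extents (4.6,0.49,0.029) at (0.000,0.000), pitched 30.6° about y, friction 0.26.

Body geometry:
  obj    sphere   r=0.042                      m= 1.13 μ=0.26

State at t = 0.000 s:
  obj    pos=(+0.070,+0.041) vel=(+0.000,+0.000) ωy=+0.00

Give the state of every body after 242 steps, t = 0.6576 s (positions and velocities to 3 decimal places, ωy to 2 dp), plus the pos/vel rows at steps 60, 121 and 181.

State at t = 0.6576 s:
  obj    pos=(+1.211,-0.634) vel=(+3.470,-2.052) ωy=+95.97

Key-timestep trajectory:
   step    t(s)  obj.x    obj.z    obj.vx   obj.vz 
     60  0.1630   +0.140  +0.000  +0.861  -0.509
    121  0.3288   +0.355  -0.128  +1.735  -1.026
    181  0.4918   +0.708  -0.336  +2.596  -1.535


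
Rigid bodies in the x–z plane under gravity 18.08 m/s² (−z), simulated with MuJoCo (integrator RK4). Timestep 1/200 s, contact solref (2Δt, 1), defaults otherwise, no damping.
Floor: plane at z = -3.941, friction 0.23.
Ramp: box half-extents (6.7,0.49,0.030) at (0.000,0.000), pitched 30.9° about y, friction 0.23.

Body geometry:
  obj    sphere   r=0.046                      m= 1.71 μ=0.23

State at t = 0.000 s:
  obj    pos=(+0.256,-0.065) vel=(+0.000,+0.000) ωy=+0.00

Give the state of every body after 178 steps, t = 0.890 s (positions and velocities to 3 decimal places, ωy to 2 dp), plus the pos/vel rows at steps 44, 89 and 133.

State at t = 0.890 s:
  obj    pos=(+2.510,-1.414) vel=(+5.065,-3.031) ωy=+128.28

Key-timestep trajectory:
   step    t(s)  obj.x    obj.z    obj.vx   obj.vz 
     44  0.2200   +0.394  -0.147  +1.252  -0.750
     89  0.4450   +0.820  -0.402  +2.533  -1.516
    133  0.6650   +1.515  -0.818  +3.785  -2.265


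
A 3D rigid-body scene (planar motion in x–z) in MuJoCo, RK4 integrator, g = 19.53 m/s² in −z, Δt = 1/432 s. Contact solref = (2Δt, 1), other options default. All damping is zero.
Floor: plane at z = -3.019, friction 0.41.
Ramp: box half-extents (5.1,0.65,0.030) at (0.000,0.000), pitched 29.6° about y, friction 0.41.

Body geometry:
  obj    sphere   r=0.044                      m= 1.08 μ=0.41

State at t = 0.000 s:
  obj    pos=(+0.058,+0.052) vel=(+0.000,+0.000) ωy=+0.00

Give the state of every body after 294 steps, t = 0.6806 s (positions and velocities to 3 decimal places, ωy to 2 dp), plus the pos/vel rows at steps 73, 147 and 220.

State at t = 0.6806 s:
  obj    pos=(+1.446,-0.736) vel=(+4.077,-2.316) ωy=+106.57

Key-timestep trajectory:
   step    t(s)  obj.x    obj.z    obj.vx   obj.vz 
     73  0.1690   +0.144  +0.004  +1.013  -0.575
    147  0.3403   +0.405  -0.145  +2.039  -1.158
    220  0.5093   +0.835  -0.389  +3.051  -1.733


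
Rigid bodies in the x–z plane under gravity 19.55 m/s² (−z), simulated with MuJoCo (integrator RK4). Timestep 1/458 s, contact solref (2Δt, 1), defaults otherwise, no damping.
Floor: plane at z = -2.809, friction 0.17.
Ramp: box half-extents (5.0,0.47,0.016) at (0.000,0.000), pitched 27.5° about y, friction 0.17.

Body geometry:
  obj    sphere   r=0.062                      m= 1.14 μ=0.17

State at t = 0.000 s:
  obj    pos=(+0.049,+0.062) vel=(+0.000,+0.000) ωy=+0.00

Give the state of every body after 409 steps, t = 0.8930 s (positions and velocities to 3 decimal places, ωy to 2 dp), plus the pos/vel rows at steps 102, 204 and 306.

State at t = 0.8930 s:
  obj    pos=(+2.330,-1.125) vel=(+5.108,-2.659) ωy=+92.86

Key-timestep trajectory:
   step    t(s)  obj.x    obj.z    obj.vx   obj.vz 
    102  0.2227   +0.191  -0.012  +1.274  -0.663
    204  0.4454   +0.617  -0.233  +2.548  -1.326
    306  0.6681   +1.326  -0.602  +3.822  -1.989


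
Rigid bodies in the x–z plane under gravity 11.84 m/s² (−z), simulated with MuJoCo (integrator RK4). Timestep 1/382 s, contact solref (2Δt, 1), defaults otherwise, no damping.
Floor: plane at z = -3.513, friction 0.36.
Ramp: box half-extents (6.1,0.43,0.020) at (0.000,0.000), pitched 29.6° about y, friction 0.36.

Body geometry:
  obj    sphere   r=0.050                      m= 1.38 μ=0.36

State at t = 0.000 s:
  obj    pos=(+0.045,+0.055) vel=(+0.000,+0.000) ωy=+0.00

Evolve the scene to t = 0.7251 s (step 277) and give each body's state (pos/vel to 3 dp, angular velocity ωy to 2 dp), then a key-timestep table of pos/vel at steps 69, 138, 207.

State at t = 0.7251 s:
  obj    pos=(+1.000,-0.488) vel=(+2.634,-1.496) ωy=+60.58

Key-timestep trajectory:
   step    t(s)  obj.x    obj.z    obj.vx   obj.vz 
     69  0.1806   +0.104  +0.021  +0.656  -0.373
    138  0.3613   +0.282  -0.080  +1.312  -0.745
    207  0.5419   +0.578  -0.248  +1.968  -1.118


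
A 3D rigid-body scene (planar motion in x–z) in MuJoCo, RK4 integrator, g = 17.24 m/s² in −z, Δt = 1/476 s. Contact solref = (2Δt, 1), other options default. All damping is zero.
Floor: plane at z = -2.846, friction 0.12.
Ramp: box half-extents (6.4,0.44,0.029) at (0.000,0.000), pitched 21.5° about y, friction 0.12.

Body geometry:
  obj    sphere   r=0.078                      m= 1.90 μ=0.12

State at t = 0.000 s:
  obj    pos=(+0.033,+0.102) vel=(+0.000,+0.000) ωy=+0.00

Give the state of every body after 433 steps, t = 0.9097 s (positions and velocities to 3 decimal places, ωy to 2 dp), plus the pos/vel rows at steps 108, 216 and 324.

State at t = 0.9097 s:
  obj    pos=(+1.771,-0.582) vel=(+3.820,-1.505) ωy=+52.63

Key-timestep trajectory:
   step    t(s)  obj.x    obj.z    obj.vx   obj.vz 
    108  0.2269   +0.141  +0.059  +0.953  -0.375
    216  0.4538   +0.465  -0.068  +1.906  -0.751
    324  0.6807   +1.006  -0.281  +2.858  -1.126


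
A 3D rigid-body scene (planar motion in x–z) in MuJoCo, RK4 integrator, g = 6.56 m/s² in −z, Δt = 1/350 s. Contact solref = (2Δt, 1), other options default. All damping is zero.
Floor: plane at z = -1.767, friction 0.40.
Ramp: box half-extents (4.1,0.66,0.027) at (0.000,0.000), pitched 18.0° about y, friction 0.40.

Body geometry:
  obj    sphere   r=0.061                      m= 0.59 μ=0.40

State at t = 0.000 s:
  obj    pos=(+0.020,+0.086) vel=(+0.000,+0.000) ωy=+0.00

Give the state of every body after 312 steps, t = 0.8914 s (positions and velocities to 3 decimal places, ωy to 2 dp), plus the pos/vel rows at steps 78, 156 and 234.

State at t = 0.8914 s:
  obj    pos=(+0.567,-0.092) vel=(+1.228,-0.399) ωy=+21.16

Key-timestep trajectory:
   step    t(s)  obj.x    obj.z    obj.vx   obj.vz 
     78  0.2229   +0.054  +0.075  +0.307  -0.100
    156  0.4457   +0.157  +0.042  +0.614  -0.199
    234  0.6686   +0.328  -0.014  +0.921  -0.299


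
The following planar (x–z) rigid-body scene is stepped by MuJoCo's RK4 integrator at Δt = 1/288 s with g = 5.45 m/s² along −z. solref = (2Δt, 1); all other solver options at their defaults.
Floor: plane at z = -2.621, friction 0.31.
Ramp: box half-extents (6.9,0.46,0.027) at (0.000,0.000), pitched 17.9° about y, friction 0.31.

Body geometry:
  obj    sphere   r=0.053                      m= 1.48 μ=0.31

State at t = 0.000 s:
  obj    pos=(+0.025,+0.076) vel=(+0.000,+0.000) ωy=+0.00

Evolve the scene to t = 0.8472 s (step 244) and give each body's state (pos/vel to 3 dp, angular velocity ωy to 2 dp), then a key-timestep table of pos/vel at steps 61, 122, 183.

State at t = 0.8472 s:
  obj    pos=(+0.434,-0.056) vel=(+0.965,-0.312) ωy=+19.12

Key-timestep trajectory:
   step    t(s)  obj.x    obj.z    obj.vx   obj.vz 
     61  0.2118   +0.051  +0.068  +0.241  -0.078
    122  0.4236   +0.127  +0.043  +0.482  -0.156
    183  0.6354   +0.255  +0.002  +0.724  -0.234


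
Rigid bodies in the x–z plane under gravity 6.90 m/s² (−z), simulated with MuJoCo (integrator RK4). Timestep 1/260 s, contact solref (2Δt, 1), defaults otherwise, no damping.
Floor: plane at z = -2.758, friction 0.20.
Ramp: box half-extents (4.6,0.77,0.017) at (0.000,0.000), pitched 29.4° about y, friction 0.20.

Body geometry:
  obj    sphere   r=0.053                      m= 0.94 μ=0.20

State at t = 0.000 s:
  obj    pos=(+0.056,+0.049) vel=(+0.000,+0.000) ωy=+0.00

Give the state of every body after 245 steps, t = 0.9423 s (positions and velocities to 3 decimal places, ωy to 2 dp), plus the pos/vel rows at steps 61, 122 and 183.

State at t = 0.9423 s:
  obj    pos=(+0.992,-0.479) vel=(+1.986,-1.119) ωy=+43.01

Key-timestep trajectory:
   step    t(s)  obj.x    obj.z    obj.vx   obj.vz 
     61  0.2346   +0.114  +0.016  +0.495  -0.279
    122  0.4692   +0.288  -0.082  +0.989  -0.557
    183  0.7038   +0.578  -0.245  +1.484  -0.836


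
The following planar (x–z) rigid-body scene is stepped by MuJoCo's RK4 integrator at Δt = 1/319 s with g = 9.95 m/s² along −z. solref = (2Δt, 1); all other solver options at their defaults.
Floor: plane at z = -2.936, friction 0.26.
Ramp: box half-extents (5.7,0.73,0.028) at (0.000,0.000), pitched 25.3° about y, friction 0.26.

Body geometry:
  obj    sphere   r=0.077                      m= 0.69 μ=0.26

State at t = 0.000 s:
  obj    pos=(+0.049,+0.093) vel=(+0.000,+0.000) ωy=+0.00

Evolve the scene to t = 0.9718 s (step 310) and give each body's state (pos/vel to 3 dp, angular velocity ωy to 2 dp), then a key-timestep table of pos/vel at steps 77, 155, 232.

State at t = 0.9718 s:
  obj    pos=(+1.346,-0.520) vel=(+2.669,-1.261) ωy=+38.33

Key-timestep trajectory:
   step    t(s)  obj.x    obj.z    obj.vx   obj.vz 
     77  0.2414   +0.129  +0.055  +0.663  -0.313
    155  0.4859   +0.373  -0.060  +1.334  -0.631
    232  0.7273   +0.775  -0.250  +1.997  -0.944


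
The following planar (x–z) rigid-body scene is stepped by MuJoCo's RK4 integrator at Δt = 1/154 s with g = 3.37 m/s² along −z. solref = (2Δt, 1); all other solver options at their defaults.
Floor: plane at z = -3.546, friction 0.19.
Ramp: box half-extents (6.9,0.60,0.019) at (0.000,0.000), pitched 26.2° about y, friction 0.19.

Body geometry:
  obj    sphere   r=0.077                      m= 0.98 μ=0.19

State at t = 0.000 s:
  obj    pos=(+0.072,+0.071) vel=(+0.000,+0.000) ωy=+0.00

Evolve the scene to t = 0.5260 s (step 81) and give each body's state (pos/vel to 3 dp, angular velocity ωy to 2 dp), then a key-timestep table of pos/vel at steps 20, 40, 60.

State at t = 0.5260 s:
  obj    pos=(+0.204,+0.007) vel=(+0.502,-0.247) ωy=+7.25

Key-timestep trajectory:
   step    t(s)  obj.x    obj.z    obj.vx   obj.vz 
     20  0.1299   +0.080  +0.067  +0.124  -0.061
     40  0.2597   +0.104  +0.056  +0.248  -0.122
     60  0.3896   +0.145  +0.036  +0.372  -0.183


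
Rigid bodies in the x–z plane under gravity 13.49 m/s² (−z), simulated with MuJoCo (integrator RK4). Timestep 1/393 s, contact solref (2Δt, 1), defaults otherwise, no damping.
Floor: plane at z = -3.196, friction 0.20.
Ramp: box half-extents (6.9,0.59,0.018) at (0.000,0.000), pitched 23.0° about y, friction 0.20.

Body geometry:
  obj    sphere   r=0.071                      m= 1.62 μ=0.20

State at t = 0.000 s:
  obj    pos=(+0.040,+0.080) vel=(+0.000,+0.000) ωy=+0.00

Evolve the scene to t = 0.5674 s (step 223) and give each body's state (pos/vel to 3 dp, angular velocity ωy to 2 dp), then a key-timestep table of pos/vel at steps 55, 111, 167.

State at t = 0.5674 s:
  obj    pos=(+0.598,-0.157) vel=(+1.967,-0.835) ωy=+30.08

Key-timestep trajectory:
   step    t(s)  obj.x    obj.z    obj.vx   obj.vz 
     55  0.1399   +0.074  +0.065  +0.485  -0.206
    111  0.2824   +0.178  +0.021  +0.979  -0.416
    167  0.4249   +0.353  -0.053  +1.473  -0.625


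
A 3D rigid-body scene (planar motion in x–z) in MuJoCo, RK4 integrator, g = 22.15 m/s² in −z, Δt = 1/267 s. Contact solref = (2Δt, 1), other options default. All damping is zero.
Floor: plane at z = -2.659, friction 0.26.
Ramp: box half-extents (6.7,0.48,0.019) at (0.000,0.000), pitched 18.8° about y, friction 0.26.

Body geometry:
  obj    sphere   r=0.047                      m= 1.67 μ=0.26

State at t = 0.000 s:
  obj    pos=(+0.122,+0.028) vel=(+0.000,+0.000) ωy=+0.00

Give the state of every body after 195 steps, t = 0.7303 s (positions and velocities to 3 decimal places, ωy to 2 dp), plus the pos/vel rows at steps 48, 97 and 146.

State at t = 0.7303 s:
  obj    pos=(+1.409,-0.410) vel=(+3.525,-1.200) ωy=+79.22

Key-timestep trajectory:
   step    t(s)  obj.x    obj.z    obj.vx   obj.vz 
     48  0.1798   +0.200  +0.002  +0.868  -0.295
     97  0.3633   +0.441  -0.080  +1.754  -0.597
    146  0.5468   +0.844  -0.218  +2.639  -0.899


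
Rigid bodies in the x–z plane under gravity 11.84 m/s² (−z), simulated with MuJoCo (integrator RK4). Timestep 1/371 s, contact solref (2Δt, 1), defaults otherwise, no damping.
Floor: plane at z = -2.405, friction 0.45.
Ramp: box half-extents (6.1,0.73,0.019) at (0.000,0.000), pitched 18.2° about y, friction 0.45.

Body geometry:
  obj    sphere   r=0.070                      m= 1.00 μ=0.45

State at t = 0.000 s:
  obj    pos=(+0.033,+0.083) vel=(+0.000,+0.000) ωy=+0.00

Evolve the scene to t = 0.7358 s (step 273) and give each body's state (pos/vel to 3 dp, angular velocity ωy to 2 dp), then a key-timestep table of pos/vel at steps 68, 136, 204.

State at t = 0.7358 s:
  obj    pos=(+0.712,-0.141) vel=(+1.847,-0.607) ωy=+27.76

Key-timestep trajectory:
   step    t(s)  obj.x    obj.z    obj.vx   obj.vz 
     68  0.1833   +0.075  +0.069  +0.460  -0.151
    136  0.3666   +0.202  +0.027  +0.920  -0.302
    204  0.5499   +0.412  -0.042  +1.380  -0.454


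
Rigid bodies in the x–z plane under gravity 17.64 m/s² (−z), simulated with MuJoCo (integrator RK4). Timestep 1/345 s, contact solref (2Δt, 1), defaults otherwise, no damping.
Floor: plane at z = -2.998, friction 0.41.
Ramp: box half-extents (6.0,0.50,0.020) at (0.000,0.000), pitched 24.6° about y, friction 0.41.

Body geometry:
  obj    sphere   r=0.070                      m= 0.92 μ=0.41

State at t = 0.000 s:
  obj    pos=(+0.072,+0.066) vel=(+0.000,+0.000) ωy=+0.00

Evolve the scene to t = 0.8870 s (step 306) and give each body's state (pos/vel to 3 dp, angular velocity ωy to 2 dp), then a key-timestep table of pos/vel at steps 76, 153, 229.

State at t = 0.8870 s:
  obj    pos=(+1.948,-0.793) vel=(+4.230,-1.937) ωy=+66.45

Key-timestep trajectory:
   step    t(s)  obj.x    obj.z    obj.vx   obj.vz 
     76  0.2203   +0.188  +0.013  +1.051  -0.481
    153  0.4435   +0.541  -0.149  +2.115  -0.968
    229  0.6638   +1.123  -0.415  +3.166  -1.449


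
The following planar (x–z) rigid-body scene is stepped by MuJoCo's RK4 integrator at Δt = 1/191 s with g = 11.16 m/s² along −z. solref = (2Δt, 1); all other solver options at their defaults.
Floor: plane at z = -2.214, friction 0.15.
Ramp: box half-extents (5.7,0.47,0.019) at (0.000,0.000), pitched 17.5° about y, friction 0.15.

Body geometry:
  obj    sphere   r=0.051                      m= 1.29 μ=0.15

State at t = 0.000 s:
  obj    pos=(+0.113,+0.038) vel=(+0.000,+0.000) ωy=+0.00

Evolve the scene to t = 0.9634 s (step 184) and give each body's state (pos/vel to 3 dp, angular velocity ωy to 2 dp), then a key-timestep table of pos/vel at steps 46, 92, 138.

State at t = 0.9634 s:
  obj    pos=(+1.174,-0.297) vel=(+2.202,-0.694) ωy=+45.27

Key-timestep trajectory:
   step    t(s)  obj.x    obj.z    obj.vx   obj.vz 
     46  0.2408   +0.179  +0.017  +0.551  -0.174
     92  0.4817   +0.378  -0.046  +1.101  -0.347
    138  0.7225   +0.710  -0.150  +1.652  -0.521


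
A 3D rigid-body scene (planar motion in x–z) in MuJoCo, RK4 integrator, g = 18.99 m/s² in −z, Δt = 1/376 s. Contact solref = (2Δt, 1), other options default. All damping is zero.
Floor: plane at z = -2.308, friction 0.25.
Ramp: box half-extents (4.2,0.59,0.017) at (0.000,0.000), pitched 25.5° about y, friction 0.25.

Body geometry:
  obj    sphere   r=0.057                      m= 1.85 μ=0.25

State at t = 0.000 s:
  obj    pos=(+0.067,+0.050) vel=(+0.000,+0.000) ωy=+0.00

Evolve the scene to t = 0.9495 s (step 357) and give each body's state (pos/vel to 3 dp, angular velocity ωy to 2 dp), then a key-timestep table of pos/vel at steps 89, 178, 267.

State at t = 0.9495 s:
  obj    pos=(+2.443,-1.083) vel=(+5.005,-2.387) ωy=+97.26

Key-timestep trajectory:
   step    t(s)  obj.x    obj.z    obj.vx   obj.vz 
     89  0.2367   +0.215  -0.020  +1.248  -0.595
    178  0.4734   +0.658  -0.232  +2.495  -1.190
    267  0.7101   +1.396  -0.584  +3.743  -1.785


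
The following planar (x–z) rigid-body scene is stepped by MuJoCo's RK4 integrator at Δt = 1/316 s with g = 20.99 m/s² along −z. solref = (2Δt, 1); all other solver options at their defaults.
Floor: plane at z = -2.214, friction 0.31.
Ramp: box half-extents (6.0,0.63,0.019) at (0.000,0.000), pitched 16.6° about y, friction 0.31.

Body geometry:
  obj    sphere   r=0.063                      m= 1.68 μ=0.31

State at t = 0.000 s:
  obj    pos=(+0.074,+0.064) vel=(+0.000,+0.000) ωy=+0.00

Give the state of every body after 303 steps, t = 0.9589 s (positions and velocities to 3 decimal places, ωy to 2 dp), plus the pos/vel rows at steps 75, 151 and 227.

State at t = 0.9589 s:
  obj    pos=(+1.961,-0.499) vel=(+3.936,-1.173) ωy=+65.18

Key-timestep trajectory:
   step    t(s)  obj.x    obj.z    obj.vx   obj.vz 
     75  0.2373   +0.190  +0.029  +0.974  -0.290
    151  0.4778   +0.543  -0.076  +1.962  -0.585
    227  0.7184   +1.133  -0.252  +2.949  -0.879


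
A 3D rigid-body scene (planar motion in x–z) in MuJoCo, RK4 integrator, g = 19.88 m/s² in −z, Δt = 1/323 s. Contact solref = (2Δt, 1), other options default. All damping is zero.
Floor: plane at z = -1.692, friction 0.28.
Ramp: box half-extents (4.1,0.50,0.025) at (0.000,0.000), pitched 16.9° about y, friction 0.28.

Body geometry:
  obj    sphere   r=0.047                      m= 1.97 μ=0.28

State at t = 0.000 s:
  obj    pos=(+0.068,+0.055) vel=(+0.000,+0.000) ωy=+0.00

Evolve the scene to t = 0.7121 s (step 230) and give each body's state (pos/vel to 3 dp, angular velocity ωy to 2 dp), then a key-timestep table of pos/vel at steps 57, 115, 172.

State at t = 0.7121 s:
  obj    pos=(+1.069,-0.250) vel=(+2.813,-0.855) ωy=+62.53

Key-timestep trajectory:
   step    t(s)  obj.x    obj.z    obj.vx   obj.vz 
     57  0.1765   +0.129  +0.036  +0.697  -0.212
    115  0.3560   +0.318  -0.021  +1.406  -0.427
    172  0.5325   +0.628  -0.116  +2.103  -0.639


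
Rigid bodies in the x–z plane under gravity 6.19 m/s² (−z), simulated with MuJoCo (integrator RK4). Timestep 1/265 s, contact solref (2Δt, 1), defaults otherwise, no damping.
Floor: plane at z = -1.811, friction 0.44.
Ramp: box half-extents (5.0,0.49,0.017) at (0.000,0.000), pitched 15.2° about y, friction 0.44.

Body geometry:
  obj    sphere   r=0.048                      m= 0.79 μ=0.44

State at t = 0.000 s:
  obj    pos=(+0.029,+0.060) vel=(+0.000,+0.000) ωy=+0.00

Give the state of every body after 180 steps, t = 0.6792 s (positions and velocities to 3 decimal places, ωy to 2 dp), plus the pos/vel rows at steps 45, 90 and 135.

State at t = 0.6792 s:
  obj    pos=(+0.287,-0.011) vel=(+0.760,-0.206) ωy=+16.40

Key-timestep trajectory:
   step    t(s)  obj.x    obj.z    obj.vx   obj.vz 
     45  0.1698   +0.045  +0.055  +0.190  -0.052
     90  0.3396   +0.093  +0.042  +0.380  -0.103
    135  0.5094   +0.174  +0.020  +0.570  -0.155


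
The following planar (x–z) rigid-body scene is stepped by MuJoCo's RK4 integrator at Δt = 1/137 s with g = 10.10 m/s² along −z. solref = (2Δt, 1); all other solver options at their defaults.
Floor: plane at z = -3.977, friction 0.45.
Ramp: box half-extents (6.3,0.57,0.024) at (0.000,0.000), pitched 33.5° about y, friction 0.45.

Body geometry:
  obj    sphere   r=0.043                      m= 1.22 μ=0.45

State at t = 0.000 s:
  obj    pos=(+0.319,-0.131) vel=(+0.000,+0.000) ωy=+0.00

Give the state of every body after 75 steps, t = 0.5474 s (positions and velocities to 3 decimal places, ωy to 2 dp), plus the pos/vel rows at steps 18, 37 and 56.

State at t = 0.5474 s:
  obj    pos=(+0.817,-0.460) vel=(+1.818,-1.203) ωy=+50.67

Key-timestep trajectory:
   step    t(s)  obj.x    obj.z    obj.vx   obj.vz 
     18  0.1314   +0.348  -0.150  +0.436  -0.289
     37  0.2701   +0.440  -0.211  +0.897  -0.594
     56  0.4088   +0.597  -0.315  +1.357  -0.898


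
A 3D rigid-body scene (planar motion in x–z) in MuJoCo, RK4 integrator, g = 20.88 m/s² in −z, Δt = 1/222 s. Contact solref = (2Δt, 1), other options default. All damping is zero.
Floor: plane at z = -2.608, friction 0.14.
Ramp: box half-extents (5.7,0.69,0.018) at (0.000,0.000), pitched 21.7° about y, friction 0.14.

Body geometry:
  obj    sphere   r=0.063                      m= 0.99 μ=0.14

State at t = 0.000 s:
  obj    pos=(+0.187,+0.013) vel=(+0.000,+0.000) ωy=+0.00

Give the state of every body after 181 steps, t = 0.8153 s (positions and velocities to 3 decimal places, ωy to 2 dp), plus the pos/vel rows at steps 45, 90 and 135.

State at t = 0.8153 s:
  obj    pos=(+1.890,-0.665) vel=(+4.178,-1.663) ωy=+71.34

Key-timestep trajectory:
   step    t(s)  obj.x    obj.z    obj.vx   obj.vz 
     45  0.2027   +0.292  -0.029  +1.039  -0.413
     90  0.4054   +0.608  -0.155  +2.078  -0.827
    135  0.6081   +1.135  -0.364  +3.116  -1.240


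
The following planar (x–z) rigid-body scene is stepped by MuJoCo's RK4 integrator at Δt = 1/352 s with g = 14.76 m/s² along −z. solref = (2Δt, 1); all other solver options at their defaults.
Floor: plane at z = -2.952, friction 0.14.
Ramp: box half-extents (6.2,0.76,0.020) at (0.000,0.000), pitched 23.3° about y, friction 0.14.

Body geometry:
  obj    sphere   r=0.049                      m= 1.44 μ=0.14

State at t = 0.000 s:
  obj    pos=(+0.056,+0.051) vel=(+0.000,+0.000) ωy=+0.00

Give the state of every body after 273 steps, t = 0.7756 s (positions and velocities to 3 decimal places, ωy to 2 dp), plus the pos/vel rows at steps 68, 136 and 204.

State at t = 0.7756 s:
  obj    pos=(+1.208,-0.445) vel=(+2.971,-1.279) ωy=+65.99

Key-timestep trajectory:
   step    t(s)  obj.x    obj.z    obj.vx   obj.vz 
     68  0.1932   +0.128  +0.020  +0.740  -0.319
    136  0.3864   +0.342  -0.072  +1.480  -0.637
    204  0.5795   +0.699  -0.226  +2.220  -0.956


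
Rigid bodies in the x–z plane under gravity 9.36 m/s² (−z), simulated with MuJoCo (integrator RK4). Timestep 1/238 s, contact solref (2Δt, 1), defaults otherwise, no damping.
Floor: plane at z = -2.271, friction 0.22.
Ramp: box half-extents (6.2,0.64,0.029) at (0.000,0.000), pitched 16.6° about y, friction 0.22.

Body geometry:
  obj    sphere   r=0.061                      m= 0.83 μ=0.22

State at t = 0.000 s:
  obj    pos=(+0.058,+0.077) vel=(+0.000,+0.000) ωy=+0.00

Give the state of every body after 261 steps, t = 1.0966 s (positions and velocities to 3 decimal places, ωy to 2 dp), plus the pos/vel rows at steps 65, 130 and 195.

State at t = 1.0966 s:
  obj    pos=(+1.159,-0.252) vel=(+2.007,-0.598) ωy=+34.33

Key-timestep trajectory:
   step    t(s)  obj.x    obj.z    obj.vx   obj.vz 
     65  0.2731   +0.126  +0.056  +0.500  -0.149
    130  0.5462   +0.331  -0.005  +1.000  -0.298
    195  0.8193   +0.672  -0.107  +1.500  -0.447


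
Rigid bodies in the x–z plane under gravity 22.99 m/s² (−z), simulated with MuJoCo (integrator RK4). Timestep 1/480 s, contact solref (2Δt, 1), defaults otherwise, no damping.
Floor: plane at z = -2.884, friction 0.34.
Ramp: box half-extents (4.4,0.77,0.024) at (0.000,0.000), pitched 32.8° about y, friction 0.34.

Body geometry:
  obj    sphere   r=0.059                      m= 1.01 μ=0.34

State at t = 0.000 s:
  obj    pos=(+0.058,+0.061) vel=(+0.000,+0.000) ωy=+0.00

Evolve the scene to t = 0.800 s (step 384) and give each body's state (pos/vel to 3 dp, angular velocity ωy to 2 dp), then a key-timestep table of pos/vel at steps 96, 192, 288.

State at t = 0.800 s:
  obj    pos=(+2.451,-1.481) vel=(+5.982,-3.855) ωy=+120.61

Key-timestep trajectory:
   step    t(s)  obj.x    obj.z    obj.vx   obj.vz 
     96  0.2000   +0.208  -0.035  +1.496  -0.964
    192  0.4000   +0.656  -0.324  +2.991  -1.928
    288  0.6000   +1.404  -0.806  +4.487  -2.891


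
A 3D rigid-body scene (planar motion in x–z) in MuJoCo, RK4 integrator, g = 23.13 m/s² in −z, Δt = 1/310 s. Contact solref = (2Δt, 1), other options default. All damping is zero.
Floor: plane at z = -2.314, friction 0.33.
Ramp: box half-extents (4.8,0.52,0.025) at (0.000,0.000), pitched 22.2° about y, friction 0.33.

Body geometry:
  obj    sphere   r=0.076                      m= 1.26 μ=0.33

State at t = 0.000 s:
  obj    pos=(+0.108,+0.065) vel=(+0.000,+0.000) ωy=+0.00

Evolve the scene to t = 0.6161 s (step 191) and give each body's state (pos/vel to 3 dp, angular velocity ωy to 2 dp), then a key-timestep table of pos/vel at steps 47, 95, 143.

State at t = 0.6161 s:
  obj    pos=(+1.205,-0.383) vel=(+3.561,-1.453) ωy=+50.60

Key-timestep trajectory:
   step    t(s)  obj.x    obj.z    obj.vx   obj.vz 
     47  0.1516   +0.174  +0.038  +0.877  -0.358
     95  0.3065   +0.379  -0.046  +1.771  -0.723
    143  0.4613   +0.723  -0.186  +2.666  -1.088
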